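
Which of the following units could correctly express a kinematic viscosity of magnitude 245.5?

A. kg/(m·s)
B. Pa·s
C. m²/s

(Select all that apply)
C

kinematic viscosity has SI base units: m^2 / s

Checking each option against m^2 / s:
  A. kg/(m·s): ✗ does not match
  B. Pa·s: ✗ does not match
  C. m²/s: ✓ matches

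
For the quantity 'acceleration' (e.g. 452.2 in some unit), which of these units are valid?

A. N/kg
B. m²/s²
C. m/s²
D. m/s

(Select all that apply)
A, C

acceleration has SI base units: m / s^2

Checking each option against m / s^2:
  A. N/kg: ✓ matches
  B. m²/s²: ✗ does not match
  C. m/s²: ✓ matches
  D. m/s: ✗ does not match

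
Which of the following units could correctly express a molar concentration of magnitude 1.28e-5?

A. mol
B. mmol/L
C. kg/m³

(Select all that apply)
B

molar concentration has SI base units: mol / m^3

Checking each option against mol / m^3:
  A. mol: ✗ does not match
  B. mmol/L: ✓ matches
  C. kg/m³: ✗ does not match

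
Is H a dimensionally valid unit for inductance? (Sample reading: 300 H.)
Yes

inductance has SI base units: kg * m^2 / (A^2 * s^2)
H reduces to the same SI base units, so it is a valid unit for inductance.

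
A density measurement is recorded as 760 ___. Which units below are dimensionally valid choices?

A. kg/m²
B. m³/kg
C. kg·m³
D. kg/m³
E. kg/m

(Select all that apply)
D

density has SI base units: kg / m^3

Checking each option against kg / m^3:
  A. kg/m²: ✗ does not match
  B. m³/kg: ✗ does not match
  C. kg·m³: ✗ does not match
  D. kg/m³: ✓ matches
  E. kg/m: ✗ does not match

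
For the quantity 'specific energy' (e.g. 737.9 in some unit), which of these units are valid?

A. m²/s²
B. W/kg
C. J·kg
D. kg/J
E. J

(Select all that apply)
A

specific energy has SI base units: m^2 / s^2

Checking each option against m^2 / s^2:
  A. m²/s²: ✓ matches
  B. W/kg: ✗ does not match
  C. J·kg: ✗ does not match
  D. kg/J: ✗ does not match
  E. J: ✗ does not match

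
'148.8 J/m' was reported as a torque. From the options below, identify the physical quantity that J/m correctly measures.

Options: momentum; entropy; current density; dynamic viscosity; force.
force

torque should have units dimensionally equivalent to kg * m^2 / s^2 (e.g. N·m).
The given unit 'J/m' reduces to kg * m / s^2. Of the listed options, that is the dimensionality of force.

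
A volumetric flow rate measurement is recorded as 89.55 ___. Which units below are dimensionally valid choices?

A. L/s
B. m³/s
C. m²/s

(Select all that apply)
A, B

volumetric flow rate has SI base units: m^3 / s

Checking each option against m^3 / s:
  A. L/s: ✓ matches
  B. m³/s: ✓ matches
  C. m²/s: ✗ does not match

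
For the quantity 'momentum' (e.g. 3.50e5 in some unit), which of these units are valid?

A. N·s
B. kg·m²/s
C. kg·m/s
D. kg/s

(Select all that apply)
A, C

momentum has SI base units: kg * m / s

Checking each option against kg * m / s:
  A. N·s: ✓ matches
  B. kg·m²/s: ✗ does not match
  C. kg·m/s: ✓ matches
  D. kg/s: ✗ does not match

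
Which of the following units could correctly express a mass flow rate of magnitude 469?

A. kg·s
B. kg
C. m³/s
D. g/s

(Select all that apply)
D

mass flow rate has SI base units: kg / s

Checking each option against kg / s:
  A. kg·s: ✗ does not match
  B. kg: ✗ does not match
  C. m³/s: ✗ does not match
  D. g/s: ✓ matches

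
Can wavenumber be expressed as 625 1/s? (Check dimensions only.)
No

wavenumber has SI base units: 1 / m
1/s does NOT reduce to 1 / m; a valid unit for wavenumber would be e.g. 1/m.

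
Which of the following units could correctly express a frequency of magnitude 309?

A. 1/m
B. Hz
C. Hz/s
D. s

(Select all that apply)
B

frequency has SI base units: 1 / s

Checking each option against 1 / s:
  A. 1/m: ✗ does not match
  B. Hz: ✓ matches
  C. Hz/s: ✗ does not match
  D. s: ✗ does not match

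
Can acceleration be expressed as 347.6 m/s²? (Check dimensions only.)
Yes

acceleration has SI base units: m / s^2
m/s² reduces to the same SI base units, so it is a valid unit for acceleration.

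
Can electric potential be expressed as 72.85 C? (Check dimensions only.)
No

electric potential has SI base units: kg * m^2 / (A * s^3)
C does NOT reduce to kg * m^2 / (A * s^3); a valid unit for electric potential would be e.g. V.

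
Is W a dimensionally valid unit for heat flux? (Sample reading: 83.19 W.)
No

heat flux has SI base units: kg / s^3
W does NOT reduce to kg / s^3; a valid unit for heat flux would be e.g. W/m².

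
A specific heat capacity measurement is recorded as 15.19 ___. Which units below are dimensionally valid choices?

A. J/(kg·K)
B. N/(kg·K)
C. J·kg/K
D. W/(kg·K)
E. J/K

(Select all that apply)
A

specific heat capacity has SI base units: m^2 / (s^2 * K)

Checking each option against m^2 / (s^2 * K):
  A. J/(kg·K): ✓ matches
  B. N/(kg·K): ✗ does not match
  C. J·kg/K: ✗ does not match
  D. W/(kg·K): ✗ does not match
  E. J/K: ✗ does not match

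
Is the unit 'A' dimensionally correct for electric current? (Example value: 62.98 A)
Yes

electric current has SI base units: A
A reduces to the same SI base units, so it is a valid unit for electric current.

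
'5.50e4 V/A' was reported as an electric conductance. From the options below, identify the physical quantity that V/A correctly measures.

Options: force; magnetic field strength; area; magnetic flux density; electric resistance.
electric resistance

electric conductance should have units dimensionally equivalent to A^2 * s^3 / (kg * m^2) (e.g. S).
The given unit 'V/A' reduces to kg * m^2 / (A^2 * s^3). Of the listed options, that is the dimensionality of electric resistance.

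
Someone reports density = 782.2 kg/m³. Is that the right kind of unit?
Yes

density has SI base units: kg / m^3
kg/m³ reduces to the same SI base units, so it is a valid unit for density.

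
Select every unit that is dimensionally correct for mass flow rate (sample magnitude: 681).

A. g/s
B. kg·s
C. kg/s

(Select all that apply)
A, C

mass flow rate has SI base units: kg / s

Checking each option against kg / s:
  A. g/s: ✓ matches
  B. kg·s: ✗ does not match
  C. kg/s: ✓ matches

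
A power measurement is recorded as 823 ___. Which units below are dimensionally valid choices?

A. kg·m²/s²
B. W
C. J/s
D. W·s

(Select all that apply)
B, C

power has SI base units: kg * m^2 / s^3

Checking each option against kg * m^2 / s^3:
  A. kg·m²/s²: ✗ does not match
  B. W: ✓ matches
  C. J/s: ✓ matches
  D. W·s: ✗ does not match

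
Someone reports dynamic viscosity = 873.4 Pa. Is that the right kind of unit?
No

dynamic viscosity has SI base units: kg / (m * s)
Pa does NOT reduce to kg / (m * s); a valid unit for dynamic viscosity would be e.g. Pa·s.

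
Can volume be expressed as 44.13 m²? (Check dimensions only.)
No

volume has SI base units: m^3
m² does NOT reduce to m^3; a valid unit for volume would be e.g. m³.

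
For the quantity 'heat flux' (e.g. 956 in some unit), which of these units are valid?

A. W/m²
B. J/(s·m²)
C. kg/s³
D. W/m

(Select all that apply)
A, B, C

heat flux has SI base units: kg / s^3

Checking each option against kg / s^3:
  A. W/m²: ✓ matches
  B. J/(s·m²): ✓ matches
  C. kg/s³: ✓ matches
  D. W/m: ✗ does not match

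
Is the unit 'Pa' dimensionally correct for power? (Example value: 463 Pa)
No

power has SI base units: kg * m^2 / s^3
Pa does NOT reduce to kg * m^2 / s^3; a valid unit for power would be e.g. W.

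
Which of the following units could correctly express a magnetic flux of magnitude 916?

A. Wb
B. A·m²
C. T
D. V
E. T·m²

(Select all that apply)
A, E

magnetic flux has SI base units: kg * m^2 / (A * s^2)

Checking each option against kg * m^2 / (A * s^2):
  A. Wb: ✓ matches
  B. A·m²: ✗ does not match
  C. T: ✗ does not match
  D. V: ✗ does not match
  E. T·m²: ✓ matches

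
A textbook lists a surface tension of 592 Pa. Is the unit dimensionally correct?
No

surface tension has SI base units: kg / s^2
Pa does NOT reduce to kg / s^2; a valid unit for surface tension would be e.g. N/m.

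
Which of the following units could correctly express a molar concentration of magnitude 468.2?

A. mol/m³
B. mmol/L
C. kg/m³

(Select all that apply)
A, B

molar concentration has SI base units: mol / m^3

Checking each option against mol / m^3:
  A. mol/m³: ✓ matches
  B. mmol/L: ✓ matches
  C. kg/m³: ✗ does not match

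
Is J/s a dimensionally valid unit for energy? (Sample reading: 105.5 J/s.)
No

energy has SI base units: kg * m^2 / s^2
J/s does NOT reduce to kg * m^2 / s^2; a valid unit for energy would be e.g. J.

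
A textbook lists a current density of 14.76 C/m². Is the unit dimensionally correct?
No

current density has SI base units: A / m^2
C/m² does NOT reduce to A / m^2; a valid unit for current density would be e.g. A/m².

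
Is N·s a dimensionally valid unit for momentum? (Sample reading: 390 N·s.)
Yes

momentum has SI base units: kg * m / s
N·s reduces to the same SI base units, so it is a valid unit for momentum.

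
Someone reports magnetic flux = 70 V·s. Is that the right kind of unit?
Yes

magnetic flux has SI base units: kg * m^2 / (A * s^2)
V·s reduces to the same SI base units, so it is a valid unit for magnetic flux.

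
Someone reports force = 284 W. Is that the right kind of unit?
No

force has SI base units: kg * m / s^2
W does NOT reduce to kg * m / s^2; a valid unit for force would be e.g. N.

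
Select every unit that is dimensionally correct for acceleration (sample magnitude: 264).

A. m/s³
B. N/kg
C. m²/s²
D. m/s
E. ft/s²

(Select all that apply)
B, E

acceleration has SI base units: m / s^2

Checking each option against m / s^2:
  A. m/s³: ✗ does not match
  B. N/kg: ✓ matches
  C. m²/s²: ✗ does not match
  D. m/s: ✗ does not match
  E. ft/s²: ✓ matches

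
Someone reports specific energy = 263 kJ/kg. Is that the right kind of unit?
Yes

specific energy has SI base units: m^2 / s^2
kJ/kg reduces to the same SI base units, so it is a valid unit for specific energy.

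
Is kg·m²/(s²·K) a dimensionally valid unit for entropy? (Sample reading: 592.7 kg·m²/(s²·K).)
Yes

entropy has SI base units: kg * m^2 / (s^2 * K)
kg·m²/(s²·K) reduces to the same SI base units, so it is a valid unit for entropy.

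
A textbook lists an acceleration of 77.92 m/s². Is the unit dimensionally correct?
Yes

acceleration has SI base units: m / s^2
m/s² reduces to the same SI base units, so it is a valid unit for acceleration.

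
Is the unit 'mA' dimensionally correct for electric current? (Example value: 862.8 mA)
Yes

electric current has SI base units: A
mA reduces to the same SI base units, so it is a valid unit for electric current.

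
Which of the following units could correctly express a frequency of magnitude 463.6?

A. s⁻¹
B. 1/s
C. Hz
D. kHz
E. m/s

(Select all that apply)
A, B, C, D

frequency has SI base units: 1 / s

Checking each option against 1 / s:
  A. s⁻¹: ✓ matches
  B. 1/s: ✓ matches
  C. Hz: ✓ matches
  D. kHz: ✓ matches
  E. m/s: ✗ does not match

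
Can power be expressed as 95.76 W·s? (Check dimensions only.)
No

power has SI base units: kg * m^2 / s^3
W·s does NOT reduce to kg * m^2 / s^3; a valid unit for power would be e.g. W.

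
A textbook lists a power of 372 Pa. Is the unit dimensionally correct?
No

power has SI base units: kg * m^2 / s^3
Pa does NOT reduce to kg * m^2 / s^3; a valid unit for power would be e.g. W.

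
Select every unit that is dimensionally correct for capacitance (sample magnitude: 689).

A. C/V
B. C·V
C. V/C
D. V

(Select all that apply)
A

capacitance has SI base units: A^2 * s^4 / (kg * m^2)

Checking each option against A^2 * s^4 / (kg * m^2):
  A. C/V: ✓ matches
  B. C·V: ✗ does not match
  C. V/C: ✗ does not match
  D. V: ✗ does not match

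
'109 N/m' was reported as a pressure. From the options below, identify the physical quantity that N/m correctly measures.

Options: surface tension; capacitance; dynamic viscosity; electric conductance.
surface tension

pressure should have units dimensionally equivalent to kg / (m * s^2) (e.g. Pa).
The given unit 'N/m' reduces to kg / s^2. Of the listed options, that is the dimensionality of surface tension.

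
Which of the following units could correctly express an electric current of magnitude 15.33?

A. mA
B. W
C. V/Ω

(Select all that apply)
A, C

electric current has SI base units: A

Checking each option against A:
  A. mA: ✓ matches
  B. W: ✗ does not match
  C. V/Ω: ✓ matches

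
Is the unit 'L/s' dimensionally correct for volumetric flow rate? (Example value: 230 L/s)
Yes

volumetric flow rate has SI base units: m^3 / s
L/s reduces to the same SI base units, so it is a valid unit for volumetric flow rate.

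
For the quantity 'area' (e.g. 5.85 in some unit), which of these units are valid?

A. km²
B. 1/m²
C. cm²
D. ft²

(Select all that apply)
A, C, D

area has SI base units: m^2

Checking each option against m^2:
  A. km²: ✓ matches
  B. 1/m²: ✗ does not match
  C. cm²: ✓ matches
  D. ft²: ✓ matches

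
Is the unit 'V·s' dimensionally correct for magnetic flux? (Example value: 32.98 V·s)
Yes

magnetic flux has SI base units: kg * m^2 / (A * s^2)
V·s reduces to the same SI base units, so it is a valid unit for magnetic flux.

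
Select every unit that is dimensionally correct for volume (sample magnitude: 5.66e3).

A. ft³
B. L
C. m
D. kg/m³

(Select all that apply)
A, B

volume has SI base units: m^3

Checking each option against m^3:
  A. ft³: ✓ matches
  B. L: ✓ matches
  C. m: ✗ does not match
  D. kg/m³: ✗ does not match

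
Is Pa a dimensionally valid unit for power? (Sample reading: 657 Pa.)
No

power has SI base units: kg * m^2 / s^3
Pa does NOT reduce to kg * m^2 / s^3; a valid unit for power would be e.g. W.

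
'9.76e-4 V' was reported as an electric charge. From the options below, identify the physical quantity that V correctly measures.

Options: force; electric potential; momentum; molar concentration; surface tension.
electric potential

electric charge should have units dimensionally equivalent to A * s (e.g. C).
The given unit 'V' reduces to kg * m^2 / (A * s^3). Of the listed options, that is the dimensionality of electric potential.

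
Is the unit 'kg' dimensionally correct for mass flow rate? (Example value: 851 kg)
No

mass flow rate has SI base units: kg / s
kg does NOT reduce to kg / s; a valid unit for mass flow rate would be e.g. kg/s.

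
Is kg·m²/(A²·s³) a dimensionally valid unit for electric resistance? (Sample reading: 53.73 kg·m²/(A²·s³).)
Yes

electric resistance has SI base units: kg * m^2 / (A^2 * s^3)
kg·m²/(A²·s³) reduces to the same SI base units, so it is a valid unit for electric resistance.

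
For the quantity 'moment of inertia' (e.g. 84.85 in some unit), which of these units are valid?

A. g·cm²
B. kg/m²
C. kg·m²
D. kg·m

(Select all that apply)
A, C

moment of inertia has SI base units: kg * m^2

Checking each option against kg * m^2:
  A. g·cm²: ✓ matches
  B. kg/m²: ✗ does not match
  C. kg·m²: ✓ matches
  D. kg·m: ✗ does not match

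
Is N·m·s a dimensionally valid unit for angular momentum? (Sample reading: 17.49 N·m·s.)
Yes

angular momentum has SI base units: kg * m^2 / s
N·m·s reduces to the same SI base units, so it is a valid unit for angular momentum.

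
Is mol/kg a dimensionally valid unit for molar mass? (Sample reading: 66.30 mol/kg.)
No

molar mass has SI base units: kg / mol
mol/kg does NOT reduce to kg / mol; a valid unit for molar mass would be e.g. kg/mol.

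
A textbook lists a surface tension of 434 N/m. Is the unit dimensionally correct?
Yes

surface tension has SI base units: kg / s^2
N/m reduces to the same SI base units, so it is a valid unit for surface tension.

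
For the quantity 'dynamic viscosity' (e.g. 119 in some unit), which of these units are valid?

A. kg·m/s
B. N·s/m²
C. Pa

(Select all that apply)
B

dynamic viscosity has SI base units: kg / (m * s)

Checking each option against kg / (m * s):
  A. kg·m/s: ✗ does not match
  B. N·s/m²: ✓ matches
  C. Pa: ✗ does not match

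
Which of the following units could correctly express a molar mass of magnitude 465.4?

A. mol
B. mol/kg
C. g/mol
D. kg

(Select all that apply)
C

molar mass has SI base units: kg / mol

Checking each option against kg / mol:
  A. mol: ✗ does not match
  B. mol/kg: ✗ does not match
  C. g/mol: ✓ matches
  D. kg: ✗ does not match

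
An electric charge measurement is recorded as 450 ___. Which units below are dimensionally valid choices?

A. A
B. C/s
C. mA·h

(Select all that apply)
C

electric charge has SI base units: A * s

Checking each option against A * s:
  A. A: ✗ does not match
  B. C/s: ✗ does not match
  C. mA·h: ✓ matches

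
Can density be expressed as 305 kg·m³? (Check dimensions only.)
No

density has SI base units: kg / m^3
kg·m³ does NOT reduce to kg / m^3; a valid unit for density would be e.g. kg/m³.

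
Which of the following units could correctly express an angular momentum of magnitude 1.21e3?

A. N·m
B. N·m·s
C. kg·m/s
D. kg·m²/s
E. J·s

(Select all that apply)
B, D, E

angular momentum has SI base units: kg * m^2 / s

Checking each option against kg * m^2 / s:
  A. N·m: ✗ does not match
  B. N·m·s: ✓ matches
  C. kg·m/s: ✗ does not match
  D. kg·m²/s: ✓ matches
  E. J·s: ✓ matches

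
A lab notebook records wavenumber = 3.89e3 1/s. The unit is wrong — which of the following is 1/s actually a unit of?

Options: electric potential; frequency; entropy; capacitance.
frequency

wavenumber should have units dimensionally equivalent to 1 / m (e.g. 1/m).
The given unit '1/s' reduces to 1 / s. Of the listed options, that is the dimensionality of frequency.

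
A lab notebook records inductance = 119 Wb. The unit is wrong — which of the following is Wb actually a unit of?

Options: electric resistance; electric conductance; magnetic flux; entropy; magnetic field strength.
magnetic flux

inductance should have units dimensionally equivalent to kg * m^2 / (A^2 * s^2) (e.g. H).
The given unit 'Wb' reduces to kg * m^2 / (A * s^2). Of the listed options, that is the dimensionality of magnetic flux.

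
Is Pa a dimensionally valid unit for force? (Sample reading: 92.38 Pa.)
No

force has SI base units: kg * m / s^2
Pa does NOT reduce to kg * m / s^2; a valid unit for force would be e.g. N.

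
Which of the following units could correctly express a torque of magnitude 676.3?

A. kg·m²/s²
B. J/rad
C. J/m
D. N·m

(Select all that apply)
A, B, D

torque has SI base units: kg * m^2 / s^2

Checking each option against kg * m^2 / s^2:
  A. kg·m²/s²: ✓ matches
  B. J/rad: ✓ matches
  C. J/m: ✗ does not match
  D. N·m: ✓ matches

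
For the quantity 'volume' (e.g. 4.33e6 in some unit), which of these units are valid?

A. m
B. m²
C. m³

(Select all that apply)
C

volume has SI base units: m^3

Checking each option against m^3:
  A. m: ✗ does not match
  B. m²: ✗ does not match
  C. m³: ✓ matches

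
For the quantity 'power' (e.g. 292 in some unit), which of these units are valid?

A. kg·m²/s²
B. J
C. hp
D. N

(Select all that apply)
C

power has SI base units: kg * m^2 / s^3

Checking each option against kg * m^2 / s^3:
  A. kg·m²/s²: ✗ does not match
  B. J: ✗ does not match
  C. hp: ✓ matches
  D. N: ✗ does not match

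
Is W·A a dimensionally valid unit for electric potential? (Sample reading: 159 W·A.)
No

electric potential has SI base units: kg * m^2 / (A * s^3)
W·A does NOT reduce to kg * m^2 / (A * s^3); a valid unit for electric potential would be e.g. V.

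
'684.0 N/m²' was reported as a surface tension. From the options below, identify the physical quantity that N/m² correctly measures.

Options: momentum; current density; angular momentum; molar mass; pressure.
pressure

surface tension should have units dimensionally equivalent to kg / s^2 (e.g. N/m).
The given unit 'N/m²' reduces to kg / (m * s^2). Of the listed options, that is the dimensionality of pressure.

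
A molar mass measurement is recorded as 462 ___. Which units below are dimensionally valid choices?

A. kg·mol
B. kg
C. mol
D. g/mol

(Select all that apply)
D

molar mass has SI base units: kg / mol

Checking each option against kg / mol:
  A. kg·mol: ✗ does not match
  B. kg: ✗ does not match
  C. mol: ✗ does not match
  D. g/mol: ✓ matches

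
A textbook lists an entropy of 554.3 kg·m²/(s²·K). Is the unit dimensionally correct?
Yes

entropy has SI base units: kg * m^2 / (s^2 * K)
kg·m²/(s²·K) reduces to the same SI base units, so it is a valid unit for entropy.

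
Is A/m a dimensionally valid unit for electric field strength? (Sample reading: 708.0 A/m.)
No

electric field strength has SI base units: kg * m / (A * s^3)
A/m does NOT reduce to kg * m / (A * s^3); a valid unit for electric field strength would be e.g. V/m.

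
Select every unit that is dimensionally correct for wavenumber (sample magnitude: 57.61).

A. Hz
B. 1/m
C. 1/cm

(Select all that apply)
B, C

wavenumber has SI base units: 1 / m

Checking each option against 1 / m:
  A. Hz: ✗ does not match
  B. 1/m: ✓ matches
  C. 1/cm: ✓ matches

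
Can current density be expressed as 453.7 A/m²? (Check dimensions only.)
Yes

current density has SI base units: A / m^2
A/m² reduces to the same SI base units, so it is a valid unit for current density.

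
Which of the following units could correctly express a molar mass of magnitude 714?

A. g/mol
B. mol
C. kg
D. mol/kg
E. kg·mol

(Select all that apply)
A

molar mass has SI base units: kg / mol

Checking each option against kg / mol:
  A. g/mol: ✓ matches
  B. mol: ✗ does not match
  C. kg: ✗ does not match
  D. mol/kg: ✗ does not match
  E. kg·mol: ✗ does not match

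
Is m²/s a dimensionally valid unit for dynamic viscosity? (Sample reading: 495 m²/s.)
No

dynamic viscosity has SI base units: kg / (m * s)
m²/s does NOT reduce to kg / (m * s); a valid unit for dynamic viscosity would be e.g. Pa·s.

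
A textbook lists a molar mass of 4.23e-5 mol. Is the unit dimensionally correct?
No

molar mass has SI base units: kg / mol
mol does NOT reduce to kg / mol; a valid unit for molar mass would be e.g. kg/mol.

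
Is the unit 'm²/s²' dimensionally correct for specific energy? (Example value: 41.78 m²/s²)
Yes

specific energy has SI base units: m^2 / s^2
m²/s² reduces to the same SI base units, so it is a valid unit for specific energy.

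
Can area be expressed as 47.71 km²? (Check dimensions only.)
Yes

area has SI base units: m^2
km² reduces to the same SI base units, so it is a valid unit for area.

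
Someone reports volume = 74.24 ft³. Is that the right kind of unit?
Yes

volume has SI base units: m^3
ft³ reduces to the same SI base units, so it is a valid unit for volume.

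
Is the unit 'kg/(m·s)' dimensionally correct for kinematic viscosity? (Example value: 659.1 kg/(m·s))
No

kinematic viscosity has SI base units: m^2 / s
kg/(m·s) does NOT reduce to m^2 / s; a valid unit for kinematic viscosity would be e.g. m²/s.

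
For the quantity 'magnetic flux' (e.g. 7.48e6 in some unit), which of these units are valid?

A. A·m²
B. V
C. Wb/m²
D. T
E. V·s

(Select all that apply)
E

magnetic flux has SI base units: kg * m^2 / (A * s^2)

Checking each option against kg * m^2 / (A * s^2):
  A. A·m²: ✗ does not match
  B. V: ✗ does not match
  C. Wb/m²: ✗ does not match
  D. T: ✗ does not match
  E. V·s: ✓ matches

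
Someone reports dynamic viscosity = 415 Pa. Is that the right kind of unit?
No

dynamic viscosity has SI base units: kg / (m * s)
Pa does NOT reduce to kg / (m * s); a valid unit for dynamic viscosity would be e.g. Pa·s.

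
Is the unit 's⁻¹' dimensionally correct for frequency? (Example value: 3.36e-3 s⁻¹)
Yes

frequency has SI base units: 1 / s
s⁻¹ reduces to the same SI base units, so it is a valid unit for frequency.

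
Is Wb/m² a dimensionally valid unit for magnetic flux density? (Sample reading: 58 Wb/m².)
Yes

magnetic flux density has SI base units: kg / (A * s^2)
Wb/m² reduces to the same SI base units, so it is a valid unit for magnetic flux density.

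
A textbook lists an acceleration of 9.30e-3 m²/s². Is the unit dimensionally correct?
No

acceleration has SI base units: m / s^2
m²/s² does NOT reduce to m / s^2; a valid unit for acceleration would be e.g. m/s².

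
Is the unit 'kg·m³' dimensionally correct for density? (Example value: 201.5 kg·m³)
No

density has SI base units: kg / m^3
kg·m³ does NOT reduce to kg / m^3; a valid unit for density would be e.g. kg/m³.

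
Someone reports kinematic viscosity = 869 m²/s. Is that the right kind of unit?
Yes

kinematic viscosity has SI base units: m^2 / s
m²/s reduces to the same SI base units, so it is a valid unit for kinematic viscosity.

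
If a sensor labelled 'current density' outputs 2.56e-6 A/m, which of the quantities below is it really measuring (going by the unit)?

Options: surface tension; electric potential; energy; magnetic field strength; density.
magnetic field strength

current density should have units dimensionally equivalent to A / m^2 (e.g. A/m²).
The given unit 'A/m' reduces to A / m. Of the listed options, that is the dimensionality of magnetic field strength.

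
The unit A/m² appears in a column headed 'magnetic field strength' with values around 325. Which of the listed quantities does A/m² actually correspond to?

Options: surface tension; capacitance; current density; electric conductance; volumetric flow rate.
current density

magnetic field strength should have units dimensionally equivalent to A / m (e.g. A/m).
The given unit 'A/m²' reduces to A / m^2. Of the listed options, that is the dimensionality of current density.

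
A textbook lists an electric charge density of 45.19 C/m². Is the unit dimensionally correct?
No

electric charge density has SI base units: A * s / m^3
C/m² does NOT reduce to A * s / m^3; a valid unit for electric charge density would be e.g. C/m³.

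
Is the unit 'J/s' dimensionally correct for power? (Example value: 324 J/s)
Yes

power has SI base units: kg * m^2 / s^3
J/s reduces to the same SI base units, so it is a valid unit for power.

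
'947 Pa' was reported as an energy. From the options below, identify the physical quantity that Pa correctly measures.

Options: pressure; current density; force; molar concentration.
pressure

energy should have units dimensionally equivalent to kg * m^2 / s^2 (e.g. J).
The given unit 'Pa' reduces to kg / (m * s^2). Of the listed options, that is the dimensionality of pressure.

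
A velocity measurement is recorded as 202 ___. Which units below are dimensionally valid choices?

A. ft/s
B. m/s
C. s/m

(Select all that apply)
A, B

velocity has SI base units: m / s

Checking each option against m / s:
  A. ft/s: ✓ matches
  B. m/s: ✓ matches
  C. s/m: ✗ does not match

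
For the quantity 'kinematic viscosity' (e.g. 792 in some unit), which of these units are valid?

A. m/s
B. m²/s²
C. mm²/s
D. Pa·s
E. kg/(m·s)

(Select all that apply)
C

kinematic viscosity has SI base units: m^2 / s

Checking each option against m^2 / s:
  A. m/s: ✗ does not match
  B. m²/s²: ✗ does not match
  C. mm²/s: ✓ matches
  D. Pa·s: ✗ does not match
  E. kg/(m·s): ✗ does not match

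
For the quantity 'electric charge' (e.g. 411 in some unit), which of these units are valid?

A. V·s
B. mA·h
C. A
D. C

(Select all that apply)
B, D

electric charge has SI base units: A * s

Checking each option against A * s:
  A. V·s: ✗ does not match
  B. mA·h: ✓ matches
  C. A: ✗ does not match
  D. C: ✓ matches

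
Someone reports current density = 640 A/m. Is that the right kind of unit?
No

current density has SI base units: A / m^2
A/m does NOT reduce to A / m^2; a valid unit for current density would be e.g. A/m².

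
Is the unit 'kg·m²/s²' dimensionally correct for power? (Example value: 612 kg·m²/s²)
No

power has SI base units: kg * m^2 / s^3
kg·m²/s² does NOT reduce to kg * m^2 / s^3; a valid unit for power would be e.g. W.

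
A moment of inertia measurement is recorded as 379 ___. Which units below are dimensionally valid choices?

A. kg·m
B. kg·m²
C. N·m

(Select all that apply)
B

moment of inertia has SI base units: kg * m^2

Checking each option against kg * m^2:
  A. kg·m: ✗ does not match
  B. kg·m²: ✓ matches
  C. N·m: ✗ does not match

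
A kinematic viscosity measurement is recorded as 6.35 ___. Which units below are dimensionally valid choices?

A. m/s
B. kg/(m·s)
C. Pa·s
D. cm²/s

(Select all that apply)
D

kinematic viscosity has SI base units: m^2 / s

Checking each option against m^2 / s:
  A. m/s: ✗ does not match
  B. kg/(m·s): ✗ does not match
  C. Pa·s: ✗ does not match
  D. cm²/s: ✓ matches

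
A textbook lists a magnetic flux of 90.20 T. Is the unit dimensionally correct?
No

magnetic flux has SI base units: kg * m^2 / (A * s^2)
T does NOT reduce to kg * m^2 / (A * s^2); a valid unit for magnetic flux would be e.g. Wb.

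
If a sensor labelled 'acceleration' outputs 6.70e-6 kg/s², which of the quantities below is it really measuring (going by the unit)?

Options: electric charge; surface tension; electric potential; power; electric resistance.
surface tension

acceleration should have units dimensionally equivalent to m / s^2 (e.g. m/s²).
The given unit 'kg/s²' reduces to kg / s^2. Of the listed options, that is the dimensionality of surface tension.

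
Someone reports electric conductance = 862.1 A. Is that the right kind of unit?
No

electric conductance has SI base units: A^2 * s^3 / (kg * m^2)
A does NOT reduce to A^2 * s^3 / (kg * m^2); a valid unit for electric conductance would be e.g. S.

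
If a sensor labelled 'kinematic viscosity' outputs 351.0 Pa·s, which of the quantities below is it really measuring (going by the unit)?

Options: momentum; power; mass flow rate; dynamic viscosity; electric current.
dynamic viscosity

kinematic viscosity should have units dimensionally equivalent to m^2 / s (e.g. m²/s).
The given unit 'Pa·s' reduces to kg / (m * s). Of the listed options, that is the dimensionality of dynamic viscosity.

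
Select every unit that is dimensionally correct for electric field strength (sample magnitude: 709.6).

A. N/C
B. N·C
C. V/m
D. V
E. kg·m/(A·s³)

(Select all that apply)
A, C, E

electric field strength has SI base units: kg * m / (A * s^3)

Checking each option against kg * m / (A * s^3):
  A. N/C: ✓ matches
  B. N·C: ✗ does not match
  C. V/m: ✓ matches
  D. V: ✗ does not match
  E. kg·m/(A·s³): ✓ matches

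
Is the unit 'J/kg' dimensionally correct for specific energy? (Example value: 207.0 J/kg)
Yes

specific energy has SI base units: m^2 / s^2
J/kg reduces to the same SI base units, so it is a valid unit for specific energy.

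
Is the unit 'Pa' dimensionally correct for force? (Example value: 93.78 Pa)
No

force has SI base units: kg * m / s^2
Pa does NOT reduce to kg * m / s^2; a valid unit for force would be e.g. N.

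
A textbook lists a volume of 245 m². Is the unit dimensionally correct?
No

volume has SI base units: m^3
m² does NOT reduce to m^3; a valid unit for volume would be e.g. m³.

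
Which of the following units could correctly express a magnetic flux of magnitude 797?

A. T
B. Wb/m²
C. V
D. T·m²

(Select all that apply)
D

magnetic flux has SI base units: kg * m^2 / (A * s^2)

Checking each option against kg * m^2 / (A * s^2):
  A. T: ✗ does not match
  B. Wb/m²: ✗ does not match
  C. V: ✗ does not match
  D. T·m²: ✓ matches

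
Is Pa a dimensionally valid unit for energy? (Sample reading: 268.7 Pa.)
No

energy has SI base units: kg * m^2 / s^2
Pa does NOT reduce to kg * m^2 / s^2; a valid unit for energy would be e.g. J.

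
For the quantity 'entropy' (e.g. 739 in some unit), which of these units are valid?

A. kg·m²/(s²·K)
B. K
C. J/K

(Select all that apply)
A, C

entropy has SI base units: kg * m^2 / (s^2 * K)

Checking each option against kg * m^2 / (s^2 * K):
  A. kg·m²/(s²·K): ✓ matches
  B. K: ✗ does not match
  C. J/K: ✓ matches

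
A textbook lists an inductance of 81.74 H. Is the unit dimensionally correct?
Yes

inductance has SI base units: kg * m^2 / (A^2 * s^2)
H reduces to the same SI base units, so it is a valid unit for inductance.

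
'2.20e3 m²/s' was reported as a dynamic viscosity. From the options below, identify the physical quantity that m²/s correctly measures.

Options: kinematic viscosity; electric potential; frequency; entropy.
kinematic viscosity

dynamic viscosity should have units dimensionally equivalent to kg / (m * s) (e.g. Pa·s).
The given unit 'm²/s' reduces to m^2 / s. Of the listed options, that is the dimensionality of kinematic viscosity.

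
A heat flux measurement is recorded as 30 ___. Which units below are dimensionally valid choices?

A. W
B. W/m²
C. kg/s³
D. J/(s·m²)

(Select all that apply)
B, C, D

heat flux has SI base units: kg / s^3

Checking each option against kg / s^3:
  A. W: ✗ does not match
  B. W/m²: ✓ matches
  C. kg/s³: ✓ matches
  D. J/(s·m²): ✓ matches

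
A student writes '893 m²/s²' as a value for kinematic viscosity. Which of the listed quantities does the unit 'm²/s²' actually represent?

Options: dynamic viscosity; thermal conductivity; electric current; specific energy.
specific energy

kinematic viscosity should have units dimensionally equivalent to m^2 / s (e.g. m²/s).
The given unit 'm²/s²' reduces to m^2 / s^2. Of the listed options, that is the dimensionality of specific energy.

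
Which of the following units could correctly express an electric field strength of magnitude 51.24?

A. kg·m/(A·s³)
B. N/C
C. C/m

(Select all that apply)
A, B

electric field strength has SI base units: kg * m / (A * s^3)

Checking each option against kg * m / (A * s^3):
  A. kg·m/(A·s³): ✓ matches
  B. N/C: ✓ matches
  C. C/m: ✗ does not match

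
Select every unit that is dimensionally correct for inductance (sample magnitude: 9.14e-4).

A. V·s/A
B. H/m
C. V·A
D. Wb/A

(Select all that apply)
A, D

inductance has SI base units: kg * m^2 / (A^2 * s^2)

Checking each option against kg * m^2 / (A^2 * s^2):
  A. V·s/A: ✓ matches
  B. H/m: ✗ does not match
  C. V·A: ✗ does not match
  D. Wb/A: ✓ matches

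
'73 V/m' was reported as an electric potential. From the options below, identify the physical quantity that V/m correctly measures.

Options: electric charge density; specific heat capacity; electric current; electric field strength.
electric field strength

electric potential should have units dimensionally equivalent to kg * m^2 / (A * s^3) (e.g. V).
The given unit 'V/m' reduces to kg * m / (A * s^3). Of the listed options, that is the dimensionality of electric field strength.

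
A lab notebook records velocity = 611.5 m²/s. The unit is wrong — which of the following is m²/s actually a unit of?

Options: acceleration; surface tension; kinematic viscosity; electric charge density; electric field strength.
kinematic viscosity

velocity should have units dimensionally equivalent to m / s (e.g. m/s).
The given unit 'm²/s' reduces to m^2 / s. Of the listed options, that is the dimensionality of kinematic viscosity.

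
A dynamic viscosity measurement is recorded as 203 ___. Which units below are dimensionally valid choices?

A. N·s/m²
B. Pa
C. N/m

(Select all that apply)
A

dynamic viscosity has SI base units: kg / (m * s)

Checking each option against kg / (m * s):
  A. N·s/m²: ✓ matches
  B. Pa: ✗ does not match
  C. N/m: ✗ does not match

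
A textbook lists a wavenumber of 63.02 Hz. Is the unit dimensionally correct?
No

wavenumber has SI base units: 1 / m
Hz does NOT reduce to 1 / m; a valid unit for wavenumber would be e.g. 1/m.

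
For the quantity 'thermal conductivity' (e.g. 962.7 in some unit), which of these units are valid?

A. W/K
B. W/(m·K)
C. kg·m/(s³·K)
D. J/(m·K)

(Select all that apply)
B, C

thermal conductivity has SI base units: kg * m / (s^3 * K)

Checking each option against kg * m / (s^3 * K):
  A. W/K: ✗ does not match
  B. W/(m·K): ✓ matches
  C. kg·m/(s³·K): ✓ matches
  D. J/(m·K): ✗ does not match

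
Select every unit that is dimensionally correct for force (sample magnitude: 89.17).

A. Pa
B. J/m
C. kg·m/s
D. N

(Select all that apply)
B, D

force has SI base units: kg * m / s^2

Checking each option against kg * m / s^2:
  A. Pa: ✗ does not match
  B. J/m: ✓ matches
  C. kg·m/s: ✗ does not match
  D. N: ✓ matches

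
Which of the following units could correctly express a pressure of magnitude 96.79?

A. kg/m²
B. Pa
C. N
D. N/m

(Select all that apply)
B

pressure has SI base units: kg / (m * s^2)

Checking each option against kg / (m * s^2):
  A. kg/m²: ✗ does not match
  B. Pa: ✓ matches
  C. N: ✗ does not match
  D. N/m: ✗ does not match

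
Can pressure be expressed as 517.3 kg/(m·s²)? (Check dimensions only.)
Yes

pressure has SI base units: kg / (m * s^2)
kg/(m·s²) reduces to the same SI base units, so it is a valid unit for pressure.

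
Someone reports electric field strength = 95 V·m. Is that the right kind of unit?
No

electric field strength has SI base units: kg * m / (A * s^3)
V·m does NOT reduce to kg * m / (A * s^3); a valid unit for electric field strength would be e.g. V/m.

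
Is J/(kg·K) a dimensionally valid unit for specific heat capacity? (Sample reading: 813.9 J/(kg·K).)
Yes

specific heat capacity has SI base units: m^2 / (s^2 * K)
J/(kg·K) reduces to the same SI base units, so it is a valid unit for specific heat capacity.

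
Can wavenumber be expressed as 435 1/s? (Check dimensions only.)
No

wavenumber has SI base units: 1 / m
1/s does NOT reduce to 1 / m; a valid unit for wavenumber would be e.g. 1/m.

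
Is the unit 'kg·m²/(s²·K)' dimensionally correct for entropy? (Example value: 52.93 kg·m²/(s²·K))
Yes

entropy has SI base units: kg * m^2 / (s^2 * K)
kg·m²/(s²·K) reduces to the same SI base units, so it is a valid unit for entropy.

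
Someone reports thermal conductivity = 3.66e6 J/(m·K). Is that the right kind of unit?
No

thermal conductivity has SI base units: kg * m / (s^3 * K)
J/(m·K) does NOT reduce to kg * m / (s^3 * K); a valid unit for thermal conductivity would be e.g. W/(m·K).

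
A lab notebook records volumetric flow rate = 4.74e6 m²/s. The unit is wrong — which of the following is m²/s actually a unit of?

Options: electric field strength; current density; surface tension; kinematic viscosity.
kinematic viscosity

volumetric flow rate should have units dimensionally equivalent to m^3 / s (e.g. m³/s).
The given unit 'm²/s' reduces to m^2 / s. Of the listed options, that is the dimensionality of kinematic viscosity.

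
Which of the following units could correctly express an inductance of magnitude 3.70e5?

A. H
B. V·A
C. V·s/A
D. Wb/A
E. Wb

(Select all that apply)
A, C, D

inductance has SI base units: kg * m^2 / (A^2 * s^2)

Checking each option against kg * m^2 / (A^2 * s^2):
  A. H: ✓ matches
  B. V·A: ✗ does not match
  C. V·s/A: ✓ matches
  D. Wb/A: ✓ matches
  E. Wb: ✗ does not match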